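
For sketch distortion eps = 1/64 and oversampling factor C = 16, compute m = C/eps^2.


1/eps = 64.
(1/eps)^2 = 4096.
m = 16*4096 = 65536.

65536


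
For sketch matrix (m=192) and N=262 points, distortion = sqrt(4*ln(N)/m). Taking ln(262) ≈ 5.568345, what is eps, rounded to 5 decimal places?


ln(262) ≈ 5.568345.
4*ln(N)/m ≈ 4*5.568345/192 ≈ 0.11600719.
eps = sqrt(0.11600719) ≈ 0.3405983 ≈ 0.34060.

0.34060


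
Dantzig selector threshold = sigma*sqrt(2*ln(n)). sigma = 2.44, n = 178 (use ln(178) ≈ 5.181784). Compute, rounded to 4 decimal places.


ln(178) ≈ 5.181784.
2*ln(n) ≈ 10.363568.
sqrt(2*ln(n)) ≈ sqrt(10.363568) ≈ 3.21925.
threshold ≈ 2.44*3.21925 = 7.85497 ≈ 7.8550.

7.8550


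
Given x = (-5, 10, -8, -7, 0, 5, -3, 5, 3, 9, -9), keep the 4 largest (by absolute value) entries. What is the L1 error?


Sorted |x_i| descending: [10, 9, 9, 8, 7, 5, 5, 5, 3, 3, 0]
Keep top 4: [10, 9, 9, 8]
Tail entries: [7, 5, 5, 5, 3, 3, 0]
L1 error = sum of tail = 28.

28


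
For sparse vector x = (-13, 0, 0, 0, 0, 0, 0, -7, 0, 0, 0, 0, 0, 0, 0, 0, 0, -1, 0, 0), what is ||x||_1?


Non-zero entries: [(0, -13), (7, -7), (17, -1)]
Absolute values: [13, 7, 1]
||x||_1 = sum = 21.

21


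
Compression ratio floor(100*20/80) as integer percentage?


100*m/n = 100*20/80 ≈ 25.0.
floor = 25.

25


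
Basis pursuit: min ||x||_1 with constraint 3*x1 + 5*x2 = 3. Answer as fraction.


Axis intercepts:
  x1 = 1, x2 = 0: L1 = 1
  x1 = 0, x2 = 3/5: L1 = 3/5
x* = (0, 3/5)
||x*||_1 = 3/5.

3/5


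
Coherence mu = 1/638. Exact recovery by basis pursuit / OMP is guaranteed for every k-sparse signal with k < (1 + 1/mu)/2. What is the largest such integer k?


1/mu = 638.
1 + 1/mu = 639.
(1 + 1/mu)/2 = 319.5 is not an integer, so k_max = floor(319.5) = 319.

319


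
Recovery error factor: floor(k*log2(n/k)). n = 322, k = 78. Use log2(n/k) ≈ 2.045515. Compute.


log2(n/k) = log2(322/78) ≈ 2.045515.
k*log2(n/k) ≈ 78*2.045515 = 159.55017.
floor(159.55017) = 159.

159


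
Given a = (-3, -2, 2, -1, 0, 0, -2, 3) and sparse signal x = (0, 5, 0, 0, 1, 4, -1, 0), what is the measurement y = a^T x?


Non-zero terms: ['-2*5', '0*1', '0*4', '-2*-1']
Products: [-10, 0, 0, 2]
y = sum = -8.

-8


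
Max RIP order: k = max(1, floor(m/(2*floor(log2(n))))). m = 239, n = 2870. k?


floor(log2(2870)) = 11.
2*11 = 22.
m/(2*floor(log2(n))) = 239/22 ≈ 10.8636.
floor = 10.
k = max(1, 10) = 10.

10


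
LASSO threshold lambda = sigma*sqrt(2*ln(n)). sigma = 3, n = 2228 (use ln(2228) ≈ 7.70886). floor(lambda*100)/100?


ln(2228) ≈ 7.70886.
2*ln(n) ≈ 15.41772.
sqrt(2*ln(n)) ≈ sqrt(15.41772) ≈ 3.92654.
lambda ≈ 3*3.92654 = 11.77962.
floor(lambda*100)/100 = 11.77.

11.77


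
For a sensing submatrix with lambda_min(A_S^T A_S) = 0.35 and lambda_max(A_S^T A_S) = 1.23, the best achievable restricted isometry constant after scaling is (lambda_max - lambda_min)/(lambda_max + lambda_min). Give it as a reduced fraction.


lambda_max - lambda_min = 1.23 - 0.35 = 0.88.
lambda_max + lambda_min = 1.23 + 0.35 = 1.58.
delta = 0.88/1.58 = 88/158 = 44/79.

44/79


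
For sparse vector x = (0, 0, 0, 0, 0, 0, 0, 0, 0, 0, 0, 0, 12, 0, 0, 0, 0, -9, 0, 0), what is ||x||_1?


Non-zero entries: [(12, 12), (17, -9)]
Absolute values: [12, 9]
||x||_1 = sum = 21.

21


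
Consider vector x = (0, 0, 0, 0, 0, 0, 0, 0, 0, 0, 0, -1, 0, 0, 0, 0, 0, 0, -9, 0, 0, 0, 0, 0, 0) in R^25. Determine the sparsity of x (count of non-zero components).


Non-zero positions: [11, 18].
Sparsity = 2.

2


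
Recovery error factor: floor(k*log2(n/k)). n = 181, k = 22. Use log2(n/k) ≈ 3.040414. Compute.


log2(n/k) = log2(181/22) ≈ 3.040414.
k*log2(n/k) ≈ 22*3.040414 = 66.889108.
floor(66.889108) = 66.

66


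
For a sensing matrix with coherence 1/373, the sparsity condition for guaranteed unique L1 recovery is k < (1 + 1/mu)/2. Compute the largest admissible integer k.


1/mu = 373.
1 + 1/mu = 374.
(1 + 1/mu)/2 = 187 is an integer and the inequality is strict, so k_max = 187 - 1 = 186.

186


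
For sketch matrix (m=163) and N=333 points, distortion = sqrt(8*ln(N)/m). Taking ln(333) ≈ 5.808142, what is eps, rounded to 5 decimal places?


ln(333) ≈ 5.808142.
8*ln(N)/m ≈ 8*5.808142/163 ≈ 0.28506218.
eps = sqrt(0.28506218) ≈ 0.5339121 ≈ 0.53391.

0.53391


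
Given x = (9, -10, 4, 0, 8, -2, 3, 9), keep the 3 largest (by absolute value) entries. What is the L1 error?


Sorted |x_i| descending: [10, 9, 9, 8, 4, 3, 2, 0]
Keep top 3: [10, 9, 9]
Tail entries: [8, 4, 3, 2, 0]
L1 error = sum of tail = 17.

17


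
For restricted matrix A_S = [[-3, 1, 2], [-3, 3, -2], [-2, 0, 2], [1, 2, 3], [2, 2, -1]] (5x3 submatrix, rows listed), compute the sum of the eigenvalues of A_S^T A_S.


Sum of eigenvalues of A_S^T A_S = trace(A_S^T A_S) = sum of squared column norms of A_S.
A_S^T A_S diagonal: [27, 18, 22].
trace = 27 + 18 + 22 = 67.

67


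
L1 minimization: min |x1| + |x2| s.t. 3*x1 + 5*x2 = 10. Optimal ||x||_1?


Axis intercepts:
  x1 = 10/3, x2 = 0: L1 = 10/3
  x1 = 0, x2 = 2: L1 = 2
x* = (0, 2)
||x*||_1 = 2.

2


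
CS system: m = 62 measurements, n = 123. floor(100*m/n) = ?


100*m/n = 100*62/123 ≈ 50.4065.
floor = 50.

50


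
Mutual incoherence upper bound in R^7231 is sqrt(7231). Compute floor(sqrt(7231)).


85^2 = 7225 <= 7231 < 7396 = 86^2, so 85 <= sqrt(7231) < 86.
floor(sqrt(7231)) = 85.

85


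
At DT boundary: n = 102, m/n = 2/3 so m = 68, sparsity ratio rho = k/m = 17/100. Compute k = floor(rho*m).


m = 2/3*102 = 68.
rho = 17/100.
rho*m = 17/100*68 = 11.56.
k = floor(11.56) = 11.

11


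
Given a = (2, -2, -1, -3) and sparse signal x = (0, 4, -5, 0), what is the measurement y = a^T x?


Non-zero terms: ['-2*4', '-1*-5']
Products: [-8, 5]
y = sum = -3.

-3


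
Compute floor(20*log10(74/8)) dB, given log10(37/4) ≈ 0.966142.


||x||/||e|| = 74/8 = 37/4.
log10(37/4) ≈ 0.966142.
20*log10(||x||/||e||) ≈ 20*0.966142 = 19.32284.
floor(19.32284) = 19.

19


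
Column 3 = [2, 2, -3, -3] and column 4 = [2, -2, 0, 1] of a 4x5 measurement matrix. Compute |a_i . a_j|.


Inner product: 2*2 + 2*-2 + -3*0 + -3*1
Products: [4, -4, 0, -3]
Sum = -3.
|dot| = 3.

3


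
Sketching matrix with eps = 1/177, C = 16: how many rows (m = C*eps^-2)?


1/eps = 177.
(1/eps)^2 = 31329.
m = 16*31329 = 501264.

501264


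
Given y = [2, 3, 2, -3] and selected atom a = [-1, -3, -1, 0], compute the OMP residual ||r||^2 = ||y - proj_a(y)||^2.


a^T a = 11.
a^T y = -13.
coeff = -13/11 = -13/11.
||r||^2 = 117/11.

117/11


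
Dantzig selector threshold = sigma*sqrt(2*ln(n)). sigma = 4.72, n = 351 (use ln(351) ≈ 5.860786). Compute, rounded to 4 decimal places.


ln(351) ≈ 5.860786.
2*ln(n) ≈ 11.721572.
sqrt(2*ln(n)) ≈ sqrt(11.721572) ≈ 3.423678.
threshold ≈ 4.72*3.423678 = 16.15976016 ≈ 16.1598.

16.1598


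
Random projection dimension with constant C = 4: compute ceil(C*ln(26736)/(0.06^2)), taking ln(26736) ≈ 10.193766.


ln(26736) ≈ 10.193766.
eps^2 = 0.06^2 = 0.0036.
C*ln(N)/eps^2 ≈ 4*10.193766/0.0036 ≈ 11326.4067.
m = ceil(11326.4067) = 11327.

11327


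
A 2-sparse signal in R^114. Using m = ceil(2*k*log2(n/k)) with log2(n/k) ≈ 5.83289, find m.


log2(n/k) = log2(114/2) ≈ 5.83289.
2*k*log2(n/k) ≈ 2*2*5.83289 = 23.33156.
m = ceil(23.33156) = 24.

24


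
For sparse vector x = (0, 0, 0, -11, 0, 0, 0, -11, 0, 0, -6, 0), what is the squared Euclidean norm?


Non-zero entries: [(3, -11), (7, -11), (10, -6)]
Squares: [121, 121, 36]
||x||_2^2 = sum = 278.

278


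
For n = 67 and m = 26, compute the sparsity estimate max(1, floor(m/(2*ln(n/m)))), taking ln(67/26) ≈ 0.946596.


n/m = 67/26.
ln(n/m) ≈ 0.946596.
2*ln(n/m) ≈ 1.893192.
m/(2*ln(n/m)) ≈ 26/1.893192 ≈ 13.7334.
floor = 13.
k_max = max(1, 13) = 13.

13


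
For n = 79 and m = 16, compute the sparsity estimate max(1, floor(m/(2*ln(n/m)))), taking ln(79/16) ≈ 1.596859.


n/m = 79/16.
ln(n/m) ≈ 1.596859.
2*ln(n/m) ≈ 3.193718.
m/(2*ln(n/m)) ≈ 16/3.193718 ≈ 5.0098.
floor = 5.
k_max = max(1, 5) = 5.

5


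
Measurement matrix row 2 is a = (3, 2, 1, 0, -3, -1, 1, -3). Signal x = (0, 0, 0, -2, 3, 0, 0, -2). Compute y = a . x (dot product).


Non-zero terms: ['0*-2', '-3*3', '-3*-2']
Products: [0, -9, 6]
y = sum = -3.

-3


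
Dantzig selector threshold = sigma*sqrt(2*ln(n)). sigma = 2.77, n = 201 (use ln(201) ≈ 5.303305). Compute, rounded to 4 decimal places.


ln(201) ≈ 5.303305.
2*ln(n) ≈ 10.60661.
sqrt(2*ln(n)) ≈ sqrt(10.60661) ≈ 3.256779.
threshold ≈ 2.77*3.256779 = 9.02127783 ≈ 9.0213.

9.0213


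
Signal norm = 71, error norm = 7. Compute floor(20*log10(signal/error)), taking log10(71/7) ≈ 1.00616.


||x||/||e|| = 71/7.
log10(71/7) ≈ 1.00616.
20*log10(||x||/||e||) ≈ 20*1.00616 = 20.1232.
floor(20.1232) = 20.

20


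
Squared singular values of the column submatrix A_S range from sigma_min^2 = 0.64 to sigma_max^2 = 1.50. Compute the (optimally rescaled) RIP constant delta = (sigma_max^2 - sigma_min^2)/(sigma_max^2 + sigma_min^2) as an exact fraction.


lambda_max - lambda_min = 1.50 - 0.64 = 0.86.
lambda_max + lambda_min = 1.50 + 0.64 = 2.14.
delta = 0.86/2.14 = 86/214 = 43/107.

43/107


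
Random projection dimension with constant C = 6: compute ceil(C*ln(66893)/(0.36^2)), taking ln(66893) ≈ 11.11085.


ln(66893) ≈ 11.11085.
eps^2 = 0.36^2 = 0.1296.
C*ln(N)/eps^2 ≈ 6*11.11085/0.1296 ≈ 514.3912.
m = ceil(514.3912) = 515.

515


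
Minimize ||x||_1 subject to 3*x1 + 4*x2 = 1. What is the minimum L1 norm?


Axis intercepts:
  x1 = 1/3, x2 = 0: L1 = 1/3
  x1 = 0, x2 = 1/4: L1 = 1/4
x* = (0, 1/4)
||x*||_1 = 1/4.

1/4


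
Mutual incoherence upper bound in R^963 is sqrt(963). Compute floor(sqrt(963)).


31^2 = 961 <= 963 < 1024 = 32^2, so 31 <= sqrt(963) < 32.
floor(sqrt(963)) = 31.

31


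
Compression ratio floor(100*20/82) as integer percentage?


100*m/n = 100*20/82 ≈ 24.3902.
floor = 24.

24


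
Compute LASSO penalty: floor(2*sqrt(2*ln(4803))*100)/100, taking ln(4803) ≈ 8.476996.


ln(4803) ≈ 8.476996.
2*ln(n) ≈ 16.953992.
sqrt(2*ln(n)) ≈ sqrt(16.953992) ≈ 4.117523.
lambda ≈ 2*4.117523 = 8.235046.
floor(lambda*100)/100 = 8.23.

8.23


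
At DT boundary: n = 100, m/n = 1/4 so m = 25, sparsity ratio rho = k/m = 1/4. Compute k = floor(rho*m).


m = 1/4*100 = 25.
rho = 1/4.
rho*m = 1/4*25 = 6.25.
k = floor(6.25) = 6.

6


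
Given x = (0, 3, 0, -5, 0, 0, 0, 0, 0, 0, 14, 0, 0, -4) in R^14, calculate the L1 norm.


Non-zero entries: [(1, 3), (3, -5), (10, 14), (13, -4)]
Absolute values: [3, 5, 14, 4]
||x||_1 = sum = 26.

26


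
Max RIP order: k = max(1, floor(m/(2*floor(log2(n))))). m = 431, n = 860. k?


floor(log2(860)) = 9.
2*9 = 18.
m/(2*floor(log2(n))) = 431/18 ≈ 23.9444.
floor = 23.
k = max(1, 23) = 23.

23


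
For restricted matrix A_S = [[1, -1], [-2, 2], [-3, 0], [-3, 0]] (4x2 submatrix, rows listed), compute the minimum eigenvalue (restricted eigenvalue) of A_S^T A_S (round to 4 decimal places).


A_S^T A_S = [[23, -5], [-5, 5]].
trace = 28.
det = 90.
disc = trace^2 - 4*det = 784 - 4*90 = 424.
sqrt(424) ≈ 20.591260.
lam_min = (28 - sqrt(424))/2 ≈ (28 - 20.591260)/2 = 3.70437 ≈ 3.7044.

3.7044


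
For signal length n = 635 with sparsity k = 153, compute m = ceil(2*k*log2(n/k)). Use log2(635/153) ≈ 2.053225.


log2(n/k) = log2(635/153) ≈ 2.053225.
2*k*log2(n/k) ≈ 2*153*2.053225 = 628.28685.
m = ceil(628.28685) = 629.

629


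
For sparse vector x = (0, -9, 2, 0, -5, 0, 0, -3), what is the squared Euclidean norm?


Non-zero entries: [(1, -9), (2, 2), (4, -5), (7, -3)]
Squares: [81, 4, 25, 9]
||x||_2^2 = sum = 119.

119


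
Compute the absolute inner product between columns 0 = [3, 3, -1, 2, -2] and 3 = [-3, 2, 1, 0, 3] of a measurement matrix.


Inner product: 3*-3 + 3*2 + -1*1 + 2*0 + -2*3
Products: [-9, 6, -1, 0, -6]
Sum = -10.
|dot| = 10.

10


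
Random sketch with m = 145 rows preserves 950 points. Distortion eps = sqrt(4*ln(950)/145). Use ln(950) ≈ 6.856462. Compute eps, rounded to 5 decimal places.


ln(950) ≈ 6.856462.
4*ln(N)/m ≈ 4*6.856462/145 ≈ 0.18914378.
eps = sqrt(0.18914378) ≈ 0.4349066 ≈ 0.43491.

0.43491


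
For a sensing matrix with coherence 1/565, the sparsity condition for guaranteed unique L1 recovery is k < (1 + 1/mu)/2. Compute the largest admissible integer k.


1/mu = 565.
1 + 1/mu = 566.
(1 + 1/mu)/2 = 283 is an integer and the inequality is strict, so k_max = 283 - 1 = 282.

282


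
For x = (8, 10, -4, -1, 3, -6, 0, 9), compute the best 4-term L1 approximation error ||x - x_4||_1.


Sorted |x_i| descending: [10, 9, 8, 6, 4, 3, 1, 0]
Keep top 4: [10, 9, 8, 6]
Tail entries: [4, 3, 1, 0]
L1 error = sum of tail = 8.

8


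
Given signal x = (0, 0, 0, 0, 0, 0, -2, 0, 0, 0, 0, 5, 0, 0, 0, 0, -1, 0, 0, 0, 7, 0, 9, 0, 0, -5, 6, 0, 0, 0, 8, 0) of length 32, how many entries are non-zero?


Non-zero positions: [6, 11, 16, 20, 22, 25, 26, 30].
Sparsity = 8.

8


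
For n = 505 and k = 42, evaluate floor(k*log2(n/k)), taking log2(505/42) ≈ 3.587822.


log2(n/k) = log2(505/42) ≈ 3.587822.
k*log2(n/k) ≈ 42*3.587822 = 150.688524.
floor(150.688524) = 150.

150


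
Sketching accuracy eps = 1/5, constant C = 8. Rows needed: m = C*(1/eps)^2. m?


1/eps = 5.
(1/eps)^2 = 25.
m = 8*25 = 200.

200


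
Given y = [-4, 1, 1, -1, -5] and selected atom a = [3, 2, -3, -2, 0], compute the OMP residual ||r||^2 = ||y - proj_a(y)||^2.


a^T a = 26.
a^T y = -11.
coeff = -11/26 = -11/26.
||r||^2 = 1023/26.

1023/26


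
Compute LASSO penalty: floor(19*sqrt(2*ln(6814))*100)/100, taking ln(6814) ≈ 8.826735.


ln(6814) ≈ 8.826735.
2*ln(n) ≈ 17.65347.
sqrt(2*ln(n)) ≈ sqrt(17.65347) ≈ 4.201603.
lambda ≈ 19*4.201603 = 79.830457.
floor(lambda*100)/100 = 79.83.

79.83


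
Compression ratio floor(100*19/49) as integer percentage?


100*m/n = 100*19/49 ≈ 38.7755.
floor = 38.

38


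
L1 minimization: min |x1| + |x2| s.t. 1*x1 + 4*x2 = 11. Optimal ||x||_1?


Axis intercepts:
  x1 = 11, x2 = 0: L1 = 11
  x1 = 0, x2 = 11/4: L1 = 11/4
x* = (0, 11/4)
||x*||_1 = 11/4.

11/4


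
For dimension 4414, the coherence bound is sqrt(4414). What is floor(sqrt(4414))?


66^2 = 4356 <= 4414 < 4489 = 67^2, so 66 <= sqrt(4414) < 67.
floor(sqrt(4414)) = 66.

66


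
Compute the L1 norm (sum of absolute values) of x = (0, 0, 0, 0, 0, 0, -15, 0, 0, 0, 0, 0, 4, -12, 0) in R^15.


Non-zero entries: [(6, -15), (12, 4), (13, -12)]
Absolute values: [15, 4, 12]
||x||_1 = sum = 31.

31


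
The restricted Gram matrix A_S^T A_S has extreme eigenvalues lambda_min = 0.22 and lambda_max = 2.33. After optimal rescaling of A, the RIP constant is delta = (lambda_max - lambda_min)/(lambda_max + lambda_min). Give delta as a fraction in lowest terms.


lambda_max - lambda_min = 2.33 - 0.22 = 2.11.
lambda_max + lambda_min = 2.33 + 0.22 = 2.55.
delta = 2.11/2.55 = 211/255.

211/255


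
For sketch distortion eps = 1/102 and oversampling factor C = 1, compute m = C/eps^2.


1/eps = 102.
(1/eps)^2 = 10404.
m = 1*10404 = 10404.

10404


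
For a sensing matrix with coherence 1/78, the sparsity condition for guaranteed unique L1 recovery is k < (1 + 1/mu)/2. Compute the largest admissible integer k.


1/mu = 78.
1 + 1/mu = 79.
(1 + 1/mu)/2 = 39.5 is not an integer, so k_max = floor(39.5) = 39.

39


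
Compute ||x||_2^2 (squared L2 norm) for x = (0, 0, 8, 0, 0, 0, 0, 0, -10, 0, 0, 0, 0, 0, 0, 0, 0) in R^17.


Non-zero entries: [(2, 8), (8, -10)]
Squares: [64, 100]
||x||_2^2 = sum = 164.

164


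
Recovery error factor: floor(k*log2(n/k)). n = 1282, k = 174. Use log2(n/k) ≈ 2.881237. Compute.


log2(n/k) = log2(1282/174) ≈ 2.881237.
k*log2(n/k) ≈ 174*2.881237 = 501.335238.
floor(501.335238) = 501.

501


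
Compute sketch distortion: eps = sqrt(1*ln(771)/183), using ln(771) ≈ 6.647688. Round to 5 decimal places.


ln(771) ≈ 6.647688.
1*ln(N)/m ≈ 1*6.647688/183 ≈ 0.03632616.
eps = sqrt(0.03632616) ≈ 0.1905942 ≈ 0.19059.

0.19059


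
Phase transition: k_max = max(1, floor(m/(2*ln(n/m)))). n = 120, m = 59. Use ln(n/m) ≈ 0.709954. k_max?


n/m = 120/59.
ln(n/m) ≈ 0.709954.
2*ln(n/m) ≈ 1.419908.
m/(2*ln(n/m)) ≈ 59/1.419908 ≈ 41.552.
floor = 41.
k_max = max(1, 41) = 41.

41


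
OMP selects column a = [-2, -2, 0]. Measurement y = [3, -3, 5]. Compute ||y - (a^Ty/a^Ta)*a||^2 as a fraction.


a^T a = 8.
a^T y = 0.
coeff = 0/8 = 0.
||r||^2 = 43.

43


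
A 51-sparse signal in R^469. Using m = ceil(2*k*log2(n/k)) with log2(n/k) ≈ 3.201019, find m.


log2(n/k) = log2(469/51) ≈ 3.201019.
2*k*log2(n/k) ≈ 2*51*3.201019 = 326.503938.
m = ceil(326.503938) = 327.

327


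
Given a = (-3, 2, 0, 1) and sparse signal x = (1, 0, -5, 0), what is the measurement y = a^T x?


Non-zero terms: ['-3*1', '0*-5']
Products: [-3, 0]
y = sum = -3.

-3


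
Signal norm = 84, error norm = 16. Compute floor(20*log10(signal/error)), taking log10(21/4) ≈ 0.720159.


||x||/||e|| = 84/16 = 21/4.
log10(21/4) ≈ 0.720159.
20*log10(||x||/||e||) ≈ 20*0.720159 = 14.40318.
floor(14.40318) = 14.

14


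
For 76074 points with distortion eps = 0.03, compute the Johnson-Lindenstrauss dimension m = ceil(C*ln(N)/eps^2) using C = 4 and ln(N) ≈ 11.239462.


ln(76074) ≈ 11.239462.
eps^2 = 0.03^2 = 0.0009.
C*ln(N)/eps^2 ≈ 4*11.239462/0.0009 ≈ 49953.1644.
m = ceil(49953.1644) = 49954.

49954


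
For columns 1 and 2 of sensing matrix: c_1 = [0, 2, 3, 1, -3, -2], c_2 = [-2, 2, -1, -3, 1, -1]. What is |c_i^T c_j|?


Inner product: 0*-2 + 2*2 + 3*-1 + 1*-3 + -3*1 + -2*-1
Products: [0, 4, -3, -3, -3, 2]
Sum = -3.
|dot| = 3.

3


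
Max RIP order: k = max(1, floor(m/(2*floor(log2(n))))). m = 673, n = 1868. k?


floor(log2(1868)) = 10.
2*10 = 20.
m/(2*floor(log2(n))) = 673/20 ≈ 33.65.
floor = 33.
k = max(1, 33) = 33.

33


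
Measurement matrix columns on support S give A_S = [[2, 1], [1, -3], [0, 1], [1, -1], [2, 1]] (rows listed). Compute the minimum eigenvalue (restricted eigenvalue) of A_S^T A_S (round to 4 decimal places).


A_S^T A_S = [[10, 0], [0, 13]].
trace = 23.
det = 130.
disc = trace^2 - 4*det = 529 - 4*130 = 9.
sqrt(9) = 3.
lam_min = (23 - 3)/2 = 10 = 10.0000.

10.0000


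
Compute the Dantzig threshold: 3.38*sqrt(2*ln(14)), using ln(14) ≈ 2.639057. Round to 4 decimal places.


ln(14) ≈ 2.639057.
2*ln(n) ≈ 5.278114.
sqrt(2*ln(n)) ≈ sqrt(5.278114) ≈ 2.297415.
threshold ≈ 3.38*2.297415 = 7.7652627 ≈ 7.7653.

7.7653


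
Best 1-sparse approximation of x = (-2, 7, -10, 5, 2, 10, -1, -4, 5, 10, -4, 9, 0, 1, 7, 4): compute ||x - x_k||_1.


Sorted |x_i| descending: [10, 10, 10, 9, 7, 7, 5, 5, 4, 4, 4, 2, 2, 1, 1, 0]
Keep top 1: [10]
Tail entries: [10, 10, 9, 7, 7, 5, 5, 4, 4, 4, 2, 2, 1, 1, 0]
L1 error = sum of tail = 71.

71


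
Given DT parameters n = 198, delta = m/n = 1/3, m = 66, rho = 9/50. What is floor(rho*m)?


m = 1/3*198 = 66.
rho = 9/50.
rho*m = 9/50*66 = 11.88.
k = floor(11.88) = 11.

11


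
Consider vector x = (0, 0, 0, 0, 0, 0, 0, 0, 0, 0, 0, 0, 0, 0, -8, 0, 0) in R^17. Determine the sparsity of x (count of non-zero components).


Non-zero positions: [14].
Sparsity = 1.

1


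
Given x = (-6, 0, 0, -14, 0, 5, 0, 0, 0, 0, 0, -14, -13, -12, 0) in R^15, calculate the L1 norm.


Non-zero entries: [(0, -6), (3, -14), (5, 5), (11, -14), (12, -13), (13, -12)]
Absolute values: [6, 14, 5, 14, 13, 12]
||x||_1 = sum = 64.

64


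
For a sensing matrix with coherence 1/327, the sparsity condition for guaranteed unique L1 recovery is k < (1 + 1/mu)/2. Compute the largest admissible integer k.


1/mu = 327.
1 + 1/mu = 328.
(1 + 1/mu)/2 = 164 is an integer and the inequality is strict, so k_max = 164 - 1 = 163.

163


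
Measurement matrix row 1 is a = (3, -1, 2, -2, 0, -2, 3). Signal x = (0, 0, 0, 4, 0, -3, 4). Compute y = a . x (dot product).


Non-zero terms: ['-2*4', '-2*-3', '3*4']
Products: [-8, 6, 12]
y = sum = 10.

10


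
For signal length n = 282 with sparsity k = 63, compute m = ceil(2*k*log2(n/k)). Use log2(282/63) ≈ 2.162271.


log2(n/k) = log2(282/63) ≈ 2.162271.
2*k*log2(n/k) ≈ 2*63*2.162271 = 272.446146.
m = ceil(272.446146) = 273.

273


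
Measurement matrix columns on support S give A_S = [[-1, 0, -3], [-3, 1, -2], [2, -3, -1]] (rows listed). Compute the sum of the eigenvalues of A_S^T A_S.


Sum of eigenvalues of A_S^T A_S = trace(A_S^T A_S) = sum of squared column norms of A_S.
A_S^T A_S diagonal: [14, 10, 14].
trace = 14 + 10 + 14 = 38.

38


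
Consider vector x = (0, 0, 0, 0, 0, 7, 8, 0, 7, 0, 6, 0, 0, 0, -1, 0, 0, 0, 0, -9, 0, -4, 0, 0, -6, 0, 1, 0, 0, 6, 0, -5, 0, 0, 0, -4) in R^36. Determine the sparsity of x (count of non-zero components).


Non-zero positions: [5, 6, 8, 10, 14, 19, 21, 24, 26, 29, 31, 35].
Sparsity = 12.

12


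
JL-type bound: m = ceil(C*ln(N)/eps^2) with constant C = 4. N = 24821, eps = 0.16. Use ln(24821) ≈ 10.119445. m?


ln(24821) ≈ 10.119445.
eps^2 = 0.16^2 = 0.0256.
C*ln(N)/eps^2 ≈ 4*10.119445/0.0256 ≈ 1581.1633.
m = ceil(1581.1633) = 1582.

1582


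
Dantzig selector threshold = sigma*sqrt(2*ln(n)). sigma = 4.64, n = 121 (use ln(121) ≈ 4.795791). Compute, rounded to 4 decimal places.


ln(121) ≈ 4.795791.
2*ln(n) ≈ 9.591582.
sqrt(2*ln(n)) ≈ sqrt(9.591582) ≈ 3.097028.
threshold ≈ 4.64*3.097028 = 14.37020992 ≈ 14.3702.

14.3702


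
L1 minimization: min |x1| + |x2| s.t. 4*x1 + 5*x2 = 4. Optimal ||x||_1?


Axis intercepts:
  x1 = 1, x2 = 0: L1 = 1
  x1 = 0, x2 = 4/5: L1 = 4/5
x* = (0, 4/5)
||x*||_1 = 4/5.

4/5


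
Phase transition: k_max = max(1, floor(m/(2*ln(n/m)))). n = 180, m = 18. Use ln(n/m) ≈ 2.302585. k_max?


n/m = 180/18 = 10.
ln(n/m) ≈ 2.302585.
2*ln(n/m) ≈ 4.60517.
m/(2*ln(n/m)) ≈ 18/4.60517 ≈ 3.9087.
floor = 3.
k_max = max(1, 3) = 3.

3


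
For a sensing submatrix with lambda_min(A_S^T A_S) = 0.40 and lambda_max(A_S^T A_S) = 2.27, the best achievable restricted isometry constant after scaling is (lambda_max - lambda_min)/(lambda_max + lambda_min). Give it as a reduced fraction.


lambda_max - lambda_min = 2.27 - 0.40 = 1.87.
lambda_max + lambda_min = 2.27 + 0.40 = 2.67.
delta = 1.87/2.67 = 187/267.

187/267


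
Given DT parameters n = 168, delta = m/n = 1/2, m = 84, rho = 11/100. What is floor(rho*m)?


m = 1/2*168 = 84.
rho = 11/100.
rho*m = 11/100*84 = 9.24.
k = floor(9.24) = 9.

9


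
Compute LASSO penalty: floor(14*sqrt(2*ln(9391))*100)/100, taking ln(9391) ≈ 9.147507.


ln(9391) ≈ 9.147507.
2*ln(n) ≈ 18.295014.
sqrt(2*ln(n)) ≈ sqrt(18.295014) ≈ 4.277267.
lambda ≈ 14*4.277267 = 59.881738.
floor(lambda*100)/100 = 59.88.

59.88


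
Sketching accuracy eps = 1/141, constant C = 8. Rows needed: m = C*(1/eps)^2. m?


1/eps = 141.
(1/eps)^2 = 19881.
m = 8*19881 = 159048.

159048


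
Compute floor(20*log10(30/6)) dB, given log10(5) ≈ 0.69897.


||x||/||e|| = 30/6 = 5.
log10(5) ≈ 0.69897.
20*log10(||x||/||e||) ≈ 20*0.69897 = 13.9794.
floor(13.9794) = 13.

13


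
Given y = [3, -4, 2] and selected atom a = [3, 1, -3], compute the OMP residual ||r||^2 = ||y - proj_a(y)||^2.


a^T a = 19.
a^T y = -1.
coeff = -1/19 = -1/19.
||r||^2 = 550/19.

550/19


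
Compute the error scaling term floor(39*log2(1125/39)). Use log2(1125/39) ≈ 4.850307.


log2(n/k) = log2(1125/39) ≈ 4.850307.
k*log2(n/k) ≈ 39*4.850307 = 189.161973.
floor(189.161973) = 189.

189


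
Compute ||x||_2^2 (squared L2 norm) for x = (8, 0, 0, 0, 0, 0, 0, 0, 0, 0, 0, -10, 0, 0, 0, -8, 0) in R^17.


Non-zero entries: [(0, 8), (11, -10), (15, -8)]
Squares: [64, 100, 64]
||x||_2^2 = sum = 228.

228


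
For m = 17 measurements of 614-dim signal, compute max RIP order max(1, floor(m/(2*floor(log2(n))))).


floor(log2(614)) = 9.
2*9 = 18.
m/(2*floor(log2(n))) = 17/18 ≈ 0.9444.
floor = 0.
k = max(1, 0) = 1.

1


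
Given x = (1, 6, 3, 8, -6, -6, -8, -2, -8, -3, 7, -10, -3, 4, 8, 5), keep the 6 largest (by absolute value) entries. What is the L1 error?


Sorted |x_i| descending: [10, 8, 8, 8, 8, 7, 6, 6, 6, 5, 4, 3, 3, 3, 2, 1]
Keep top 6: [10, 8, 8, 8, 8, 7]
Tail entries: [6, 6, 6, 5, 4, 3, 3, 3, 2, 1]
L1 error = sum of tail = 39.

39


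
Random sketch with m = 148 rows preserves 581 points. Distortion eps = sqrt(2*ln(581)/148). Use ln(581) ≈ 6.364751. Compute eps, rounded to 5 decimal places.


ln(581) ≈ 6.364751.
2*ln(N)/m ≈ 2*6.364751/148 ≈ 0.08601015.
eps = sqrt(0.08601015) ≈ 0.2932749 ≈ 0.29327.

0.29327


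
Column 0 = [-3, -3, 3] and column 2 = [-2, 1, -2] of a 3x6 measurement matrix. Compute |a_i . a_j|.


Inner product: -3*-2 + -3*1 + 3*-2
Products: [6, -3, -6]
Sum = -3.
|dot| = 3.

3


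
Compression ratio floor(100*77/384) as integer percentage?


100*m/n = 100*77/384 ≈ 20.0521.
floor = 20.

20


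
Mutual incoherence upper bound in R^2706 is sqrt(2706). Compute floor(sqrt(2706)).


52^2 = 2704 <= 2706 < 2809 = 53^2, so 52 <= sqrt(2706) < 53.
floor(sqrt(2706)) = 52.

52


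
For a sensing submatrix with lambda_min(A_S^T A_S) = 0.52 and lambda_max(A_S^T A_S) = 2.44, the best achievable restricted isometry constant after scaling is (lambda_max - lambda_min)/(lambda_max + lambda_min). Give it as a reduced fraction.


lambda_max - lambda_min = 2.44 - 0.52 = 1.92.
lambda_max + lambda_min = 2.44 + 0.52 = 2.96.
delta = 1.92/2.96 = 192/296 = 24/37.

24/37


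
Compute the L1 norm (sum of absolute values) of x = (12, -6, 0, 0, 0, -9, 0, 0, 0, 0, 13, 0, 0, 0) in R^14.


Non-zero entries: [(0, 12), (1, -6), (5, -9), (10, 13)]
Absolute values: [12, 6, 9, 13]
||x||_1 = sum = 40.

40


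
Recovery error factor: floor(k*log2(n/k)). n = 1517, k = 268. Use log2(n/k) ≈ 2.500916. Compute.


log2(n/k) = log2(1517/268) ≈ 2.500916.
k*log2(n/k) ≈ 268*2.500916 = 670.245488.
floor(670.245488) = 670.

670


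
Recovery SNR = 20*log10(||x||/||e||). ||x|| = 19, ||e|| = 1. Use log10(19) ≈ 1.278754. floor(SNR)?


||x||/||e|| = 19/1 = 19.
log10(19) ≈ 1.278754.
20*log10(||x||/||e||) ≈ 20*1.278754 = 25.57508.
floor(25.57508) = 25.

25


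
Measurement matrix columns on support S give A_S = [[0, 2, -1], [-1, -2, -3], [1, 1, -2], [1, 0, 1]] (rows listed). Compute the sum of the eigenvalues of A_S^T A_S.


Sum of eigenvalues of A_S^T A_S = trace(A_S^T A_S) = sum of squared column norms of A_S.
A_S^T A_S diagonal: [3, 9, 15].
trace = 3 + 9 + 15 = 27.

27


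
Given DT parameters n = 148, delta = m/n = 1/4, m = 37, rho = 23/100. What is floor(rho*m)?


m = 1/4*148 = 37.
rho = 23/100.
rho*m = 23/100*37 = 8.51.
k = floor(8.51) = 8.

8


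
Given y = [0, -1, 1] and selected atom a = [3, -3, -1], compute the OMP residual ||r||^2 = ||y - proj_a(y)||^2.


a^T a = 19.
a^T y = 2.
coeff = 2/19 = 2/19.
||r||^2 = 34/19.

34/19


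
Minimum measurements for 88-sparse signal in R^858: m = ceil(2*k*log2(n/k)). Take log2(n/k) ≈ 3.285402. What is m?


log2(n/k) = log2(858/88) ≈ 3.285402.
2*k*log2(n/k) ≈ 2*88*3.285402 = 578.230752.
m = ceil(578.230752) = 579.

579


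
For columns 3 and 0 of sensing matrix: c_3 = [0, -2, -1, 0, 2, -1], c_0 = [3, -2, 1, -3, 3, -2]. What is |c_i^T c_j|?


Inner product: 0*3 + -2*-2 + -1*1 + 0*-3 + 2*3 + -1*-2
Products: [0, 4, -1, 0, 6, 2]
Sum = 11.
|dot| = 11.

11


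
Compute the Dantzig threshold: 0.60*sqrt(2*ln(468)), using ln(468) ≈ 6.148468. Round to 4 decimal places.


ln(468) ≈ 6.148468.
2*ln(n) ≈ 12.296936.
sqrt(2*ln(n)) ≈ sqrt(12.296936) ≈ 3.506699.
threshold ≈ 0.60*3.506699 = 2.1040194 ≈ 2.1040.

2.1040


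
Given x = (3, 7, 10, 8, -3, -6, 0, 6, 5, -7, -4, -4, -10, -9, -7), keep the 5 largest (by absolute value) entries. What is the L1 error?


Sorted |x_i| descending: [10, 10, 9, 8, 7, 7, 7, 6, 6, 5, 4, 4, 3, 3, 0]
Keep top 5: [10, 10, 9, 8, 7]
Tail entries: [7, 7, 6, 6, 5, 4, 4, 3, 3, 0]
L1 error = sum of tail = 45.

45


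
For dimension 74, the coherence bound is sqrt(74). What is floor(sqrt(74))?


8^2 = 64 <= 74 < 81 = 9^2, so 8 <= sqrt(74) < 9.
floor(sqrt(74)) = 8.

8


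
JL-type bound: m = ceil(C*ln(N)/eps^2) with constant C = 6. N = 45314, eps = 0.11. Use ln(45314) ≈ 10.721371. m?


ln(45314) ≈ 10.721371.
eps^2 = 0.11^2 = 0.0121.
C*ln(N)/eps^2 ≈ 6*10.721371/0.0121 ≈ 5316.3823.
m = ceil(5316.3823) = 5317.

5317


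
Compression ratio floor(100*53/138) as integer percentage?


100*m/n = 100*53/138 ≈ 38.4058.
floor = 38.

38


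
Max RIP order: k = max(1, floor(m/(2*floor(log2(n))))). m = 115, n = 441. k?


floor(log2(441)) = 8.
2*8 = 16.
m/(2*floor(log2(n))) = 115/16 ≈ 7.1875.
floor = 7.
k = max(1, 7) = 7.

7


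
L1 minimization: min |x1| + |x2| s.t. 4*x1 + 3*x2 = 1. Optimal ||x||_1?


Axis intercepts:
  x1 = 1/4, x2 = 0: L1 = 1/4
  x1 = 0, x2 = 1/3: L1 = 1/3
x* = (1/4, 0)
||x*||_1 = 1/4.

1/4


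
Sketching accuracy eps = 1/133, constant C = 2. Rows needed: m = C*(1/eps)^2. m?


1/eps = 133.
(1/eps)^2 = 17689.
m = 2*17689 = 35378.

35378


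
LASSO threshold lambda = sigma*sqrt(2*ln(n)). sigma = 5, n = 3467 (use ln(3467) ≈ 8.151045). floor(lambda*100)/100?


ln(3467) ≈ 8.151045.
2*ln(n) ≈ 16.30209.
sqrt(2*ln(n)) ≈ sqrt(16.30209) ≈ 4.037585.
lambda ≈ 5*4.037585 = 20.187925.
floor(lambda*100)/100 = 20.18.

20.18


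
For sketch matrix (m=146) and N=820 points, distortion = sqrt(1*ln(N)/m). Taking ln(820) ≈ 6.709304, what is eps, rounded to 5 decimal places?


ln(820) ≈ 6.709304.
1*ln(N)/m ≈ 1*6.709304/146 ≈ 0.04595414.
eps = sqrt(0.04595414) ≈ 0.2143692 ≈ 0.21437.

0.21437


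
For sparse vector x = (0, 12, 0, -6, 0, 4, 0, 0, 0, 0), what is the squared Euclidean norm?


Non-zero entries: [(1, 12), (3, -6), (5, 4)]
Squares: [144, 36, 16]
||x||_2^2 = sum = 196.

196


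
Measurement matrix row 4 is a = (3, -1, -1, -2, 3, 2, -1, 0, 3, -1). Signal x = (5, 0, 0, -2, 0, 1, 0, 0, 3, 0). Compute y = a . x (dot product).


Non-zero terms: ['3*5', '-2*-2', '2*1', '3*3']
Products: [15, 4, 2, 9]
y = sum = 30.

30


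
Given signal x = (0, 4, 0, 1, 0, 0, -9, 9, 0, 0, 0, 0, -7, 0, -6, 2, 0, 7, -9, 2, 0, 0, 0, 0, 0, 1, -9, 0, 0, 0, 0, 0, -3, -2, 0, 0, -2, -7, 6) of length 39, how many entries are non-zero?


Non-zero positions: [1, 3, 6, 7, 12, 14, 15, 17, 18, 19, 25, 26, 32, 33, 36, 37, 38].
Sparsity = 17.

17


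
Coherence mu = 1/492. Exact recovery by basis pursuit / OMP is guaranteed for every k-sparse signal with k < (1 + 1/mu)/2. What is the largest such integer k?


1/mu = 492.
1 + 1/mu = 493.
(1 + 1/mu)/2 = 246.5 is not an integer, so k_max = floor(246.5) = 246.

246


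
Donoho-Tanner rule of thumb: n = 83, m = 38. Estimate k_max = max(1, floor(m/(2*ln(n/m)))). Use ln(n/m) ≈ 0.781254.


n/m = 83/38.
ln(n/m) ≈ 0.781254.
2*ln(n/m) ≈ 1.562508.
m/(2*ln(n/m)) ≈ 38/1.562508 ≈ 24.3199.
floor = 24.
k_max = max(1, 24) = 24.

24


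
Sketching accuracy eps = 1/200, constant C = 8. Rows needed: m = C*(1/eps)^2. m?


1/eps = 200.
(1/eps)^2 = 40000.
m = 8*40000 = 320000.

320000


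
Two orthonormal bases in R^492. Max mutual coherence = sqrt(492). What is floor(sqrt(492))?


22^2 = 484 <= 492 < 529 = 23^2, so 22 <= sqrt(492) < 23.
floor(sqrt(492)) = 22.

22


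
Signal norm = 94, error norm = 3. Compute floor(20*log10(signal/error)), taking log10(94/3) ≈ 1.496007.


||x||/||e|| = 94/3.
log10(94/3) ≈ 1.496007.
20*log10(||x||/||e||) ≈ 20*1.496007 = 29.92014.
floor(29.92014) = 29.

29


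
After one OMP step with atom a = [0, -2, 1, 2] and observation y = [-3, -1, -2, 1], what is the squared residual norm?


a^T a = 9.
a^T y = 2.
coeff = 2/9 = 2/9.
||r||^2 = 131/9.

131/9


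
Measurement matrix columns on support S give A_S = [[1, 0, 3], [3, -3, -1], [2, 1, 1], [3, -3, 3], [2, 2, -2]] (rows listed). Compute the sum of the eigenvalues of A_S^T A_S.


Sum of eigenvalues of A_S^T A_S = trace(A_S^T A_S) = sum of squared column norms of A_S.
A_S^T A_S diagonal: [27, 23, 24].
trace = 27 + 23 + 24 = 74.

74


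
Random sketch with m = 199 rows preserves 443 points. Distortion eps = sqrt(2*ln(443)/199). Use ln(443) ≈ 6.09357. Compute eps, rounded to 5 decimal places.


ln(443) ≈ 6.09357.
2*ln(N)/m ≈ 2*6.09357/199 ≈ 0.06124191.
eps = sqrt(0.06124191) ≈ 0.247471 ≈ 0.24747.

0.24747


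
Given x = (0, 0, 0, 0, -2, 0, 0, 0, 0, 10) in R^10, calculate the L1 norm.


Non-zero entries: [(4, -2), (9, 10)]
Absolute values: [2, 10]
||x||_1 = sum = 12.

12


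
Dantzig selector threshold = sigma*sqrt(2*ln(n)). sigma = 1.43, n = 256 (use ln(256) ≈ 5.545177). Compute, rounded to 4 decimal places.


ln(256) ≈ 5.545177.
2*ln(n) ≈ 11.090354.
sqrt(2*ln(n)) ≈ sqrt(11.090354) ≈ 3.330218.
threshold ≈ 1.43*3.330218 = 4.76221174 ≈ 4.7622.

4.7622


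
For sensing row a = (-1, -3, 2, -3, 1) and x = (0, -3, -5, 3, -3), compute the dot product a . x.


Non-zero terms: ['-3*-3', '2*-5', '-3*3', '1*-3']
Products: [9, -10, -9, -3]
y = sum = -13.

-13


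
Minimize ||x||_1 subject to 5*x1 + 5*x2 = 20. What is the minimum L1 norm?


Axis intercepts:
  x1 = 4, x2 = 0: L1 = 4
  x1 = 0, x2 = 4: L1 = 4
x* = (4, 0)
||x*||_1 = 4.

4


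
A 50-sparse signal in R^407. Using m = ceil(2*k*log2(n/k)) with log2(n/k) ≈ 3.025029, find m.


log2(n/k) = log2(407/50) ≈ 3.025029.
2*k*log2(n/k) ≈ 2*50*3.025029 = 302.5029.
m = ceil(302.5029) = 303.

303


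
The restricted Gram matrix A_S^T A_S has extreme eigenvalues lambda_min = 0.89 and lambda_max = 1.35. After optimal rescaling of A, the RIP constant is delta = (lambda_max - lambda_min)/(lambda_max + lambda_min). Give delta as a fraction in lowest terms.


lambda_max - lambda_min = 1.35 - 0.89 = 0.46.
lambda_max + lambda_min = 1.35 + 0.89 = 2.24.
delta = 0.46/2.24 = 46/224 = 23/112.

23/112


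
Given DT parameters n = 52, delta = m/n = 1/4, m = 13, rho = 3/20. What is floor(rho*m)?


m = 1/4*52 = 13.
rho = 3/20.
rho*m = 3/20*13 = 1.95.
k = floor(1.95) = 1.

1


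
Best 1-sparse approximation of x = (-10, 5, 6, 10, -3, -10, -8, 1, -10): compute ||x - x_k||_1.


Sorted |x_i| descending: [10, 10, 10, 10, 8, 6, 5, 3, 1]
Keep top 1: [10]
Tail entries: [10, 10, 10, 8, 6, 5, 3, 1]
L1 error = sum of tail = 53.

53


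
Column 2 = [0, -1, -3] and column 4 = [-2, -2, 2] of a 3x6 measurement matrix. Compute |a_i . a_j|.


Inner product: 0*-2 + -1*-2 + -3*2
Products: [0, 2, -6]
Sum = -4.
|dot| = 4.

4


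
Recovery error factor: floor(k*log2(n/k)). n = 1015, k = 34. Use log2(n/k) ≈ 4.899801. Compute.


log2(n/k) = log2(1015/34) ≈ 4.899801.
k*log2(n/k) ≈ 34*4.899801 = 166.593234.
floor(166.593234) = 166.

166


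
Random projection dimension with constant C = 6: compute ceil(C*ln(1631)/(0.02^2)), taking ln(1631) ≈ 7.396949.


ln(1631) ≈ 7.396949.
eps^2 = 0.02^2 = 0.0004.
C*ln(N)/eps^2 ≈ 6*7.396949/0.0004 ≈ 110954.235.
m = ceil(110954.235) = 110955.

110955


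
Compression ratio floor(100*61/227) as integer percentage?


100*m/n = 100*61/227 ≈ 26.8722.
floor = 26.

26


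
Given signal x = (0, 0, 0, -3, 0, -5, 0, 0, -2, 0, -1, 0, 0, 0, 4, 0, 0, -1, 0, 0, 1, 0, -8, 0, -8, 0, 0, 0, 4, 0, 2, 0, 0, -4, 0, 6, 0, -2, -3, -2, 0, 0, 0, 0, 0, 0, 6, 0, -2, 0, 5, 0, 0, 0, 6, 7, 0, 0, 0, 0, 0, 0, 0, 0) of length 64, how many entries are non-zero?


Non-zero positions: [3, 5, 8, 10, 14, 17, 20, 22, 24, 28, 30, 33, 35, 37, 38, 39, 46, 48, 50, 54, 55].
Sparsity = 21.

21


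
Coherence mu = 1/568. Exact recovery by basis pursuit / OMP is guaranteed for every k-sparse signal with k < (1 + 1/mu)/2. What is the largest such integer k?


1/mu = 568.
1 + 1/mu = 569.
(1 + 1/mu)/2 = 284.5 is not an integer, so k_max = floor(284.5) = 284.

284


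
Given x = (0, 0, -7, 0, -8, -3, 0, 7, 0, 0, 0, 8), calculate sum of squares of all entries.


Non-zero entries: [(2, -7), (4, -8), (5, -3), (7, 7), (11, 8)]
Squares: [49, 64, 9, 49, 64]
||x||_2^2 = sum = 235.

235


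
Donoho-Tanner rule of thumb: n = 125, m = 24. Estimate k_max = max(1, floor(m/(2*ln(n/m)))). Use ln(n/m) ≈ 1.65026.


n/m = 125/24.
ln(n/m) ≈ 1.65026.
2*ln(n/m) ≈ 3.30052.
m/(2*ln(n/m)) ≈ 24/3.30052 ≈ 7.2716.
floor = 7.
k_max = max(1, 7) = 7.

7


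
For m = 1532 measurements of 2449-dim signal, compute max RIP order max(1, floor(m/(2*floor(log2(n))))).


floor(log2(2449)) = 11.
2*11 = 22.
m/(2*floor(log2(n))) = 1532/22 ≈ 69.6364.
floor = 69.
k = max(1, 69) = 69.

69


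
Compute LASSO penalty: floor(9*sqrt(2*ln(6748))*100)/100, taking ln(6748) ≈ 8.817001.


ln(6748) ≈ 8.817001.
2*ln(n) ≈ 17.634002.
sqrt(2*ln(n)) ≈ sqrt(17.634002) ≈ 4.199286.
lambda ≈ 9*4.199286 = 37.793574.
floor(lambda*100)/100 = 37.79.

37.79


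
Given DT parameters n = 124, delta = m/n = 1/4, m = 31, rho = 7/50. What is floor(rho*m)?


m = 1/4*124 = 31.
rho = 7/50.
rho*m = 7/50*31 = 4.34.
k = floor(4.34) = 4.

4


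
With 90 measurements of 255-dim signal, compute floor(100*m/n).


100*m/n = 100*90/255 ≈ 35.2941.
floor = 35.

35


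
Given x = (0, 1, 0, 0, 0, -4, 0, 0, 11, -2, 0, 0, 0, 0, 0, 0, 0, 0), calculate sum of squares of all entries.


Non-zero entries: [(1, 1), (5, -4), (8, 11), (9, -2)]
Squares: [1, 16, 121, 4]
||x||_2^2 = sum = 142.

142


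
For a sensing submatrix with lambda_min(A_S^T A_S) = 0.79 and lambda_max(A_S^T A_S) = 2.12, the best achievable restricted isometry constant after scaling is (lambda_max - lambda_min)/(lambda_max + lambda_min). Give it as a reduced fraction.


lambda_max - lambda_min = 2.12 - 0.79 = 1.33.
lambda_max + lambda_min = 2.12 + 0.79 = 2.91.
delta = 1.33/2.91 = 133/291.

133/291


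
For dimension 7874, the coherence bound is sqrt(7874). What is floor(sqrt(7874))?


88^2 = 7744 <= 7874 < 7921 = 89^2, so 88 <= sqrt(7874) < 89.
floor(sqrt(7874)) = 88.

88


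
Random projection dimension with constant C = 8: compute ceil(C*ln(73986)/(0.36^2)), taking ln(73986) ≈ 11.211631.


ln(73986) ≈ 11.211631.
eps^2 = 0.36^2 = 0.1296.
C*ln(N)/eps^2 ≈ 8*11.211631/0.1296 ≈ 692.076.
m = ceil(692.076) = 693.

693


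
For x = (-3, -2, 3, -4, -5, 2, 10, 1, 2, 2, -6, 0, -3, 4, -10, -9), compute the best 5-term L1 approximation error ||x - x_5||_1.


Sorted |x_i| descending: [10, 10, 9, 6, 5, 4, 4, 3, 3, 3, 2, 2, 2, 2, 1, 0]
Keep top 5: [10, 10, 9, 6, 5]
Tail entries: [4, 4, 3, 3, 3, 2, 2, 2, 2, 1, 0]
L1 error = sum of tail = 26.

26


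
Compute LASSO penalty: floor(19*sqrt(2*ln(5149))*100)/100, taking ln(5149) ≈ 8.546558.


ln(5149) ≈ 8.546558.
2*ln(n) ≈ 17.093116.
sqrt(2*ln(n)) ≈ sqrt(17.093116) ≈ 4.134382.
lambda ≈ 19*4.134382 = 78.553258.
floor(lambda*100)/100 = 78.55.

78.55


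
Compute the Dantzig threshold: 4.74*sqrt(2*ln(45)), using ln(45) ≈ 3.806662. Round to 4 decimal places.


ln(45) ≈ 3.806662.
2*ln(n) ≈ 7.613324.
sqrt(2*ln(n)) ≈ sqrt(7.613324) ≈ 2.759225.
threshold ≈ 4.74*2.759225 = 13.0787265 ≈ 13.0787.

13.0787


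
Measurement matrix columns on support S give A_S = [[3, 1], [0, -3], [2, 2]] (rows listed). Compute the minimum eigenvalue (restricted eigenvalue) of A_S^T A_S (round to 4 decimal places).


A_S^T A_S = [[13, 7], [7, 14]].
trace = 27.
det = 133.
disc = trace^2 - 4*det = 729 - 4*133 = 197.
sqrt(197) ≈ 14.035669.
lam_min = (27 - sqrt(197))/2 ≈ (27 - 14.035669)/2 = 6.4821655 ≈ 6.4822.

6.4822


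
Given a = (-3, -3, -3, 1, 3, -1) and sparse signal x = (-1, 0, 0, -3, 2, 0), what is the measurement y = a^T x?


Non-zero terms: ['-3*-1', '1*-3', '3*2']
Products: [3, -3, 6]
y = sum = 6.

6
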